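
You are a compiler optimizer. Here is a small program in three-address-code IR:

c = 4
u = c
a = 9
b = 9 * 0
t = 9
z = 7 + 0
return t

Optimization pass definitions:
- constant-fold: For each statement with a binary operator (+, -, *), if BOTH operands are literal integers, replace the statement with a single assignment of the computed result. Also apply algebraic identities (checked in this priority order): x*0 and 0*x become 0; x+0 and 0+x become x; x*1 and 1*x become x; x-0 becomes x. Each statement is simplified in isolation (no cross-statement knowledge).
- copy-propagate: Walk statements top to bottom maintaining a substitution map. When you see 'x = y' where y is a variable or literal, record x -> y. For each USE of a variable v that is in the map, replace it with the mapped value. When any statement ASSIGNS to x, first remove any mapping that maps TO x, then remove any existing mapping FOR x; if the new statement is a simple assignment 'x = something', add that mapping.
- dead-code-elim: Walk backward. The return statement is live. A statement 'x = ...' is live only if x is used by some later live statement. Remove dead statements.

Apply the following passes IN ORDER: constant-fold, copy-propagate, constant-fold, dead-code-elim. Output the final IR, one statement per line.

Initial IR:
  c = 4
  u = c
  a = 9
  b = 9 * 0
  t = 9
  z = 7 + 0
  return t
After constant-fold (7 stmts):
  c = 4
  u = c
  a = 9
  b = 0
  t = 9
  z = 7
  return t
After copy-propagate (7 stmts):
  c = 4
  u = 4
  a = 9
  b = 0
  t = 9
  z = 7
  return 9
After constant-fold (7 stmts):
  c = 4
  u = 4
  a = 9
  b = 0
  t = 9
  z = 7
  return 9
After dead-code-elim (1 stmts):
  return 9

Answer: return 9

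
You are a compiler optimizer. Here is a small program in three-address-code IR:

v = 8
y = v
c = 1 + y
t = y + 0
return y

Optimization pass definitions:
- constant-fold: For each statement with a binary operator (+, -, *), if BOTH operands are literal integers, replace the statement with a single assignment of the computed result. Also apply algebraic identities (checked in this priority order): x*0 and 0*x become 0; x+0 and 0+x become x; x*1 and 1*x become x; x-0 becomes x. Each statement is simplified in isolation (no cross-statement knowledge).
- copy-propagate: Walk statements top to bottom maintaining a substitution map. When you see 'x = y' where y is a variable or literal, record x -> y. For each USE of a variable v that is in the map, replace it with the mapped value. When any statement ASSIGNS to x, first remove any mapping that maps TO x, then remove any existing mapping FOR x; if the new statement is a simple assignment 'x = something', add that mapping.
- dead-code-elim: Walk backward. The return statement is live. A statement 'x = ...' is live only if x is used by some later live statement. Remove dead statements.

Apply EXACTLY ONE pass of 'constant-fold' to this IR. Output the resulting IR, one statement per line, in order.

Answer: v = 8
y = v
c = 1 + y
t = y
return y

Derivation:
Applying constant-fold statement-by-statement:
  [1] v = 8  (unchanged)
  [2] y = v  (unchanged)
  [3] c = 1 + y  (unchanged)
  [4] t = y + 0  -> t = y
  [5] return y  (unchanged)
Result (5 stmts):
  v = 8
  y = v
  c = 1 + y
  t = y
  return y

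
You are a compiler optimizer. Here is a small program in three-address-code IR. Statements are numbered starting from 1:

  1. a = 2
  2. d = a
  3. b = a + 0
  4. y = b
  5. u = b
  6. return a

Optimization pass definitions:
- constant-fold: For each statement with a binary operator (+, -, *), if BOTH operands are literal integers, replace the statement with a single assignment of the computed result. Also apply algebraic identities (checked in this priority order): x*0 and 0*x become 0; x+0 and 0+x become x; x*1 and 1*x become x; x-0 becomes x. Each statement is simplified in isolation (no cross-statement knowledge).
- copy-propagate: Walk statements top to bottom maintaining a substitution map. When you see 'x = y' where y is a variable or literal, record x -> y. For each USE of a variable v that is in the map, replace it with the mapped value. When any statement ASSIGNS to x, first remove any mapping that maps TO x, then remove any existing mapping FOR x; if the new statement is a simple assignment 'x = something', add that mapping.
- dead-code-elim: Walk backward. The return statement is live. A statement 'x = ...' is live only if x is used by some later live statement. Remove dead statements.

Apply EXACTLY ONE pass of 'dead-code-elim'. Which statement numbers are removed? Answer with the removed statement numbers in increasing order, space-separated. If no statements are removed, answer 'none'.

Answer: 2 3 4 5

Derivation:
Backward liveness scan:
Stmt 1 'a = 2': KEEP (a is live); live-in = []
Stmt 2 'd = a': DEAD (d not in live set ['a'])
Stmt 3 'b = a + 0': DEAD (b not in live set ['a'])
Stmt 4 'y = b': DEAD (y not in live set ['a'])
Stmt 5 'u = b': DEAD (u not in live set ['a'])
Stmt 6 'return a': KEEP (return); live-in = ['a']
Removed statement numbers: [2, 3, 4, 5]
Surviving IR:
  a = 2
  return a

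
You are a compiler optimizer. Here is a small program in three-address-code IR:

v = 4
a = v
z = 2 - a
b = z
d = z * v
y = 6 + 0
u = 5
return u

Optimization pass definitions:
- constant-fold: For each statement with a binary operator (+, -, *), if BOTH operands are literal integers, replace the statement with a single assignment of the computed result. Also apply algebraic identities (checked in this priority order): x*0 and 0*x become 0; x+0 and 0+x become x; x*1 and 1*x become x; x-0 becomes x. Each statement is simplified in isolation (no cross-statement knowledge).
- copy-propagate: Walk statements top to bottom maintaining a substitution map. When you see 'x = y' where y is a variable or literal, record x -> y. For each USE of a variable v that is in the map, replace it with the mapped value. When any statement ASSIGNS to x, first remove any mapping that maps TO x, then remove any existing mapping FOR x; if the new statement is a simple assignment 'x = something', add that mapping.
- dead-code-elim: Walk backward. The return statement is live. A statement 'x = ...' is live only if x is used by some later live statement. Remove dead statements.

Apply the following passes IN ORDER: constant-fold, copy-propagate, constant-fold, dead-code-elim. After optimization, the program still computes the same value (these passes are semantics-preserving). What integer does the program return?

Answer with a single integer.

Answer: 5

Derivation:
Initial IR:
  v = 4
  a = v
  z = 2 - a
  b = z
  d = z * v
  y = 6 + 0
  u = 5
  return u
After constant-fold (8 stmts):
  v = 4
  a = v
  z = 2 - a
  b = z
  d = z * v
  y = 6
  u = 5
  return u
After copy-propagate (8 stmts):
  v = 4
  a = 4
  z = 2 - 4
  b = z
  d = z * 4
  y = 6
  u = 5
  return 5
After constant-fold (8 stmts):
  v = 4
  a = 4
  z = -2
  b = z
  d = z * 4
  y = 6
  u = 5
  return 5
After dead-code-elim (1 stmts):
  return 5
Evaluate:
  v = 4  =>  v = 4
  a = v  =>  a = 4
  z = 2 - a  =>  z = -2
  b = z  =>  b = -2
  d = z * v  =>  d = -8
  y = 6 + 0  =>  y = 6
  u = 5  =>  u = 5
  return u = 5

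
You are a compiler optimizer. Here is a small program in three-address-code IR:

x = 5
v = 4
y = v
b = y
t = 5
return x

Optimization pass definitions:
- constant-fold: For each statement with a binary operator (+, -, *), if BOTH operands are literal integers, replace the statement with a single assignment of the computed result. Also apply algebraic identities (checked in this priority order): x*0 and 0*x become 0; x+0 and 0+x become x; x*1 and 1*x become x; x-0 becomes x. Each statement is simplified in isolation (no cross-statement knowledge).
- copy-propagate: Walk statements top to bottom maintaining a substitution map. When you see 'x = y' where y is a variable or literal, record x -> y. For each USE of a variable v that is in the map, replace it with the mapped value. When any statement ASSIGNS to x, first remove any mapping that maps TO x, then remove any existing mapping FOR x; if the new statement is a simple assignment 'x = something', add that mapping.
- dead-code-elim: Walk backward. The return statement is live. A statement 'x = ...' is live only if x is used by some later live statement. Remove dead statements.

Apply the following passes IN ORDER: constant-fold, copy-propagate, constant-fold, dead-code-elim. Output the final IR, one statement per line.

Initial IR:
  x = 5
  v = 4
  y = v
  b = y
  t = 5
  return x
After constant-fold (6 stmts):
  x = 5
  v = 4
  y = v
  b = y
  t = 5
  return x
After copy-propagate (6 stmts):
  x = 5
  v = 4
  y = 4
  b = 4
  t = 5
  return 5
After constant-fold (6 stmts):
  x = 5
  v = 4
  y = 4
  b = 4
  t = 5
  return 5
After dead-code-elim (1 stmts):
  return 5

Answer: return 5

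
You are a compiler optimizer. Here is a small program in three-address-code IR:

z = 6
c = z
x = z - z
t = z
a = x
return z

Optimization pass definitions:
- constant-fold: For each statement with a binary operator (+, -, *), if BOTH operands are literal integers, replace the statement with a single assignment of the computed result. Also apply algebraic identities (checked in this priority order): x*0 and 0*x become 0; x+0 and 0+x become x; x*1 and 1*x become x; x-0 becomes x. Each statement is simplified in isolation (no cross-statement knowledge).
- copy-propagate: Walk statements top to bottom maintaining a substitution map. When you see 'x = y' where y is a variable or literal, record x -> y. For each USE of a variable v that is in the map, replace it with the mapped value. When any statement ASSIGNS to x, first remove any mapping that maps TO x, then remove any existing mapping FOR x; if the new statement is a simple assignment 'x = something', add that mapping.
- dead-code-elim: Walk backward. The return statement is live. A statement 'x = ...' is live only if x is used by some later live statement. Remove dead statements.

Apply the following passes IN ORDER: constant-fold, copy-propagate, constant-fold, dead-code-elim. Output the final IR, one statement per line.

Answer: return 6

Derivation:
Initial IR:
  z = 6
  c = z
  x = z - z
  t = z
  a = x
  return z
After constant-fold (6 stmts):
  z = 6
  c = z
  x = z - z
  t = z
  a = x
  return z
After copy-propagate (6 stmts):
  z = 6
  c = 6
  x = 6 - 6
  t = 6
  a = x
  return 6
After constant-fold (6 stmts):
  z = 6
  c = 6
  x = 0
  t = 6
  a = x
  return 6
After dead-code-elim (1 stmts):
  return 6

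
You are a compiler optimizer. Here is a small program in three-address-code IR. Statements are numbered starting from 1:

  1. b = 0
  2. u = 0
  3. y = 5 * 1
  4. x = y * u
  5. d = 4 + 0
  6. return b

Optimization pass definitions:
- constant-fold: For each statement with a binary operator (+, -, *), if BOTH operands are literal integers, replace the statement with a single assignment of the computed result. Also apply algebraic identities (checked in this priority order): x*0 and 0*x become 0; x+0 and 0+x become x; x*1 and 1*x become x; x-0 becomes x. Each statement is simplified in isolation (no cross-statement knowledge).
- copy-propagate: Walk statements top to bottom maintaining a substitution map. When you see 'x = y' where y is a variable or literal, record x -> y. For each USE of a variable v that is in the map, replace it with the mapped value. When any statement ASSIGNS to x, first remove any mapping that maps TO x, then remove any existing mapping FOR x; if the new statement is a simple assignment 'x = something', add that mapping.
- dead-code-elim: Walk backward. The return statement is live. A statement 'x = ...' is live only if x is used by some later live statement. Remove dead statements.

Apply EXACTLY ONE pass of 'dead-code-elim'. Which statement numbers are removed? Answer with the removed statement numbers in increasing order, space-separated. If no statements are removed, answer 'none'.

Answer: 2 3 4 5

Derivation:
Backward liveness scan:
Stmt 1 'b = 0': KEEP (b is live); live-in = []
Stmt 2 'u = 0': DEAD (u not in live set ['b'])
Stmt 3 'y = 5 * 1': DEAD (y not in live set ['b'])
Stmt 4 'x = y * u': DEAD (x not in live set ['b'])
Stmt 5 'd = 4 + 0': DEAD (d not in live set ['b'])
Stmt 6 'return b': KEEP (return); live-in = ['b']
Removed statement numbers: [2, 3, 4, 5]
Surviving IR:
  b = 0
  return b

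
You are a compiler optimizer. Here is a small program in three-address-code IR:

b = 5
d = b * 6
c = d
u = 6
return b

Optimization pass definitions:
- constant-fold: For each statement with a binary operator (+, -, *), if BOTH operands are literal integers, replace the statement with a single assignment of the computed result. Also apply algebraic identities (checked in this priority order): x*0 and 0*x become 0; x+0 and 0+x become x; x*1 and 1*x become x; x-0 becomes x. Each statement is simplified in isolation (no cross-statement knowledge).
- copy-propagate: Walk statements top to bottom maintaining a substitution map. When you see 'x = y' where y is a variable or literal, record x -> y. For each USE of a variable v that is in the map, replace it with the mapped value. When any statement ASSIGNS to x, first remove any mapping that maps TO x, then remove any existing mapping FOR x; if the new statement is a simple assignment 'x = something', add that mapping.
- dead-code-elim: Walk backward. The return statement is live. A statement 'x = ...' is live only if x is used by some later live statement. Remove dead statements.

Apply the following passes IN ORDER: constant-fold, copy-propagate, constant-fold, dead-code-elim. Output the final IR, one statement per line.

Initial IR:
  b = 5
  d = b * 6
  c = d
  u = 6
  return b
After constant-fold (5 stmts):
  b = 5
  d = b * 6
  c = d
  u = 6
  return b
After copy-propagate (5 stmts):
  b = 5
  d = 5 * 6
  c = d
  u = 6
  return 5
After constant-fold (5 stmts):
  b = 5
  d = 30
  c = d
  u = 6
  return 5
After dead-code-elim (1 stmts):
  return 5

Answer: return 5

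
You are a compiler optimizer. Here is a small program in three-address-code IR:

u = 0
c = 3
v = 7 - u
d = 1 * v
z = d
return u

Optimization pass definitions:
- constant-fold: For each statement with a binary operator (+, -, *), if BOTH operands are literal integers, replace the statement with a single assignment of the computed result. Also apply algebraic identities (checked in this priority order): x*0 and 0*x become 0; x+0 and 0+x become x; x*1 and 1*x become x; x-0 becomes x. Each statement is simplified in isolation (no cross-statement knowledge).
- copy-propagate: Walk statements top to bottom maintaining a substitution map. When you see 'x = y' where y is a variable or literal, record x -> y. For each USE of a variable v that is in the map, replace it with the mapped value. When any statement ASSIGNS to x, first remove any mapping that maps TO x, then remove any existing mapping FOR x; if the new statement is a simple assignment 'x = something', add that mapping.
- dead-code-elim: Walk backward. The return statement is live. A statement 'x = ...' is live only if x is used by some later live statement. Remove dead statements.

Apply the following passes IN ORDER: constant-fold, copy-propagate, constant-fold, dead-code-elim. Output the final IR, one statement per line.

Initial IR:
  u = 0
  c = 3
  v = 7 - u
  d = 1 * v
  z = d
  return u
After constant-fold (6 stmts):
  u = 0
  c = 3
  v = 7 - u
  d = v
  z = d
  return u
After copy-propagate (6 stmts):
  u = 0
  c = 3
  v = 7 - 0
  d = v
  z = v
  return 0
After constant-fold (6 stmts):
  u = 0
  c = 3
  v = 7
  d = v
  z = v
  return 0
After dead-code-elim (1 stmts):
  return 0

Answer: return 0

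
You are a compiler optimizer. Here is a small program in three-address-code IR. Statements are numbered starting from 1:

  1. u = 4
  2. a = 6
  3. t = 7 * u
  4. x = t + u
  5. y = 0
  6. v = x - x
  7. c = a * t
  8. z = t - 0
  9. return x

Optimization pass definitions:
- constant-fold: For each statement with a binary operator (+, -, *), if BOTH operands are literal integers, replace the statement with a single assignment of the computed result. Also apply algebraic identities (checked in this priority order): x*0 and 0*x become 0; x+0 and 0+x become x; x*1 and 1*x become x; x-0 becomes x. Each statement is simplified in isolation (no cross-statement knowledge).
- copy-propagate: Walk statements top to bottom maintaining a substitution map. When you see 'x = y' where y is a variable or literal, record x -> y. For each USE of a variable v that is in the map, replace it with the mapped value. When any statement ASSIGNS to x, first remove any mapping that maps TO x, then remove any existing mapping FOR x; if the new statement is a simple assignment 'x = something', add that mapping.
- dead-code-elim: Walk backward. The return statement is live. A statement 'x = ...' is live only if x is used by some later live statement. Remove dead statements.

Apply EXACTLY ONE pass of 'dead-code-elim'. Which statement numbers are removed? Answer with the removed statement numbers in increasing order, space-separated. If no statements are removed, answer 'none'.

Backward liveness scan:
Stmt 1 'u = 4': KEEP (u is live); live-in = []
Stmt 2 'a = 6': DEAD (a not in live set ['u'])
Stmt 3 't = 7 * u': KEEP (t is live); live-in = ['u']
Stmt 4 'x = t + u': KEEP (x is live); live-in = ['t', 'u']
Stmt 5 'y = 0': DEAD (y not in live set ['x'])
Stmt 6 'v = x - x': DEAD (v not in live set ['x'])
Stmt 7 'c = a * t': DEAD (c not in live set ['x'])
Stmt 8 'z = t - 0': DEAD (z not in live set ['x'])
Stmt 9 'return x': KEEP (return); live-in = ['x']
Removed statement numbers: [2, 5, 6, 7, 8]
Surviving IR:
  u = 4
  t = 7 * u
  x = t + u
  return x

Answer: 2 5 6 7 8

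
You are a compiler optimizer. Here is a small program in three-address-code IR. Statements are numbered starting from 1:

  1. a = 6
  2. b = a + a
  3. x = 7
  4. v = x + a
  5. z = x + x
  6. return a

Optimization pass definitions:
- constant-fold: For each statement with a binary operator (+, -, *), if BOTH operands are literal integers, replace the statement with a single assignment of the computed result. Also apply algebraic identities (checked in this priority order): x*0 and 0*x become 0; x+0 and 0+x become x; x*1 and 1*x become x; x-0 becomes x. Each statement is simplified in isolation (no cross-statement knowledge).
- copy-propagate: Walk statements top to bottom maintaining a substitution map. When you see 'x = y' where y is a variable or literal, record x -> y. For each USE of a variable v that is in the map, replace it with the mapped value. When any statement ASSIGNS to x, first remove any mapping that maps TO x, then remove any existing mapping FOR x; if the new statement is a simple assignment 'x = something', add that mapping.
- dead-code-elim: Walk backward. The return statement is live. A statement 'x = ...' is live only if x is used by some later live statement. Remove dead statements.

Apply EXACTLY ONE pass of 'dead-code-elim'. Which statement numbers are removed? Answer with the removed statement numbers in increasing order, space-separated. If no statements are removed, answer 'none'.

Answer: 2 3 4 5

Derivation:
Backward liveness scan:
Stmt 1 'a = 6': KEEP (a is live); live-in = []
Stmt 2 'b = a + a': DEAD (b not in live set ['a'])
Stmt 3 'x = 7': DEAD (x not in live set ['a'])
Stmt 4 'v = x + a': DEAD (v not in live set ['a'])
Stmt 5 'z = x + x': DEAD (z not in live set ['a'])
Stmt 6 'return a': KEEP (return); live-in = ['a']
Removed statement numbers: [2, 3, 4, 5]
Surviving IR:
  a = 6
  return a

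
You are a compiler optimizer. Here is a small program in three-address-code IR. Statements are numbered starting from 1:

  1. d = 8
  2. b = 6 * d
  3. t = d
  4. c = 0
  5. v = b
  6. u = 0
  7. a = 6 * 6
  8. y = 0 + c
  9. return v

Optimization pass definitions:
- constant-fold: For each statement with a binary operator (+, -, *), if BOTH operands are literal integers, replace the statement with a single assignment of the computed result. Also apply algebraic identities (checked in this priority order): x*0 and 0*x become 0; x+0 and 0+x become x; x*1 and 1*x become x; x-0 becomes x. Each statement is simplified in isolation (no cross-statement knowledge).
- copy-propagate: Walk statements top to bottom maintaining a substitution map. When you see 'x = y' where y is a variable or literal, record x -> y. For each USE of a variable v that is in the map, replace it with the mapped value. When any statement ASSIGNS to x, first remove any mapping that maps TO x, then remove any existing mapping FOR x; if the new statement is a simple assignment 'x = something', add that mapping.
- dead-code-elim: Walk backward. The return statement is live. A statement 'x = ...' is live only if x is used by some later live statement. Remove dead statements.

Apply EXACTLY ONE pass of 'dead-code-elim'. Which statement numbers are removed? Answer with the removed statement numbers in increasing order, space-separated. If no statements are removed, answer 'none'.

Backward liveness scan:
Stmt 1 'd = 8': KEEP (d is live); live-in = []
Stmt 2 'b = 6 * d': KEEP (b is live); live-in = ['d']
Stmt 3 't = d': DEAD (t not in live set ['b'])
Stmt 4 'c = 0': DEAD (c not in live set ['b'])
Stmt 5 'v = b': KEEP (v is live); live-in = ['b']
Stmt 6 'u = 0': DEAD (u not in live set ['v'])
Stmt 7 'a = 6 * 6': DEAD (a not in live set ['v'])
Stmt 8 'y = 0 + c': DEAD (y not in live set ['v'])
Stmt 9 'return v': KEEP (return); live-in = ['v']
Removed statement numbers: [3, 4, 6, 7, 8]
Surviving IR:
  d = 8
  b = 6 * d
  v = b
  return v

Answer: 3 4 6 7 8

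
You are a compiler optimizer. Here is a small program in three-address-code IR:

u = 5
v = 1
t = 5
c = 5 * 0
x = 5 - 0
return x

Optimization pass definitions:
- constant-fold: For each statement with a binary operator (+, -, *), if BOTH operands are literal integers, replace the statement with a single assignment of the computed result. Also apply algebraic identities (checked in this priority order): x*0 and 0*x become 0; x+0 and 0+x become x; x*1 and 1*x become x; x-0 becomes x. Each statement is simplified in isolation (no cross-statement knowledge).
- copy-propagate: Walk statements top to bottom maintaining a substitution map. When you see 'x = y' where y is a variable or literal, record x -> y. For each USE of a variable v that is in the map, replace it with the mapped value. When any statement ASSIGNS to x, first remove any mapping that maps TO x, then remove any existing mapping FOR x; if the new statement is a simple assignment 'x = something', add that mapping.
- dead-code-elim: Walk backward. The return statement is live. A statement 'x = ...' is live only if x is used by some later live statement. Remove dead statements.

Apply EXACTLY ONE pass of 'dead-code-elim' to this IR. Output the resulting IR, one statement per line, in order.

Answer: x = 5 - 0
return x

Derivation:
Applying dead-code-elim statement-by-statement:
  [6] return x  -> KEEP (return); live=['x']
  [5] x = 5 - 0  -> KEEP; live=[]
  [4] c = 5 * 0  -> DEAD (c not live)
  [3] t = 5  -> DEAD (t not live)
  [2] v = 1  -> DEAD (v not live)
  [1] u = 5  -> DEAD (u not live)
Result (2 stmts):
  x = 5 - 0
  return x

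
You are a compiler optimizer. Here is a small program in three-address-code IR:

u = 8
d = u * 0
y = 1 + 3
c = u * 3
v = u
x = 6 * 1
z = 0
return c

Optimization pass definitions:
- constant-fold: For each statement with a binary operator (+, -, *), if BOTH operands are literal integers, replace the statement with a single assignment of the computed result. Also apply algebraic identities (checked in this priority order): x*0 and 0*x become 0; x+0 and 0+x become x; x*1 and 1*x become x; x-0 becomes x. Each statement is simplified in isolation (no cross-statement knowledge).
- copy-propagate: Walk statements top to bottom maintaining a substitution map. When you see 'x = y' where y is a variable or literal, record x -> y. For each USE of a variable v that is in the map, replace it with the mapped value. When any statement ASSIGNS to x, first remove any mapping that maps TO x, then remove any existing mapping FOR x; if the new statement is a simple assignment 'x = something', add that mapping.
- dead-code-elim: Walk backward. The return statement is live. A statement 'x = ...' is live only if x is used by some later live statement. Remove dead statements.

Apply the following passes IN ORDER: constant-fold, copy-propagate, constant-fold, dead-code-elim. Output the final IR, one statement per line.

Answer: c = 24
return c

Derivation:
Initial IR:
  u = 8
  d = u * 0
  y = 1 + 3
  c = u * 3
  v = u
  x = 6 * 1
  z = 0
  return c
After constant-fold (8 stmts):
  u = 8
  d = 0
  y = 4
  c = u * 3
  v = u
  x = 6
  z = 0
  return c
After copy-propagate (8 stmts):
  u = 8
  d = 0
  y = 4
  c = 8 * 3
  v = 8
  x = 6
  z = 0
  return c
After constant-fold (8 stmts):
  u = 8
  d = 0
  y = 4
  c = 24
  v = 8
  x = 6
  z = 0
  return c
After dead-code-elim (2 stmts):
  c = 24
  return c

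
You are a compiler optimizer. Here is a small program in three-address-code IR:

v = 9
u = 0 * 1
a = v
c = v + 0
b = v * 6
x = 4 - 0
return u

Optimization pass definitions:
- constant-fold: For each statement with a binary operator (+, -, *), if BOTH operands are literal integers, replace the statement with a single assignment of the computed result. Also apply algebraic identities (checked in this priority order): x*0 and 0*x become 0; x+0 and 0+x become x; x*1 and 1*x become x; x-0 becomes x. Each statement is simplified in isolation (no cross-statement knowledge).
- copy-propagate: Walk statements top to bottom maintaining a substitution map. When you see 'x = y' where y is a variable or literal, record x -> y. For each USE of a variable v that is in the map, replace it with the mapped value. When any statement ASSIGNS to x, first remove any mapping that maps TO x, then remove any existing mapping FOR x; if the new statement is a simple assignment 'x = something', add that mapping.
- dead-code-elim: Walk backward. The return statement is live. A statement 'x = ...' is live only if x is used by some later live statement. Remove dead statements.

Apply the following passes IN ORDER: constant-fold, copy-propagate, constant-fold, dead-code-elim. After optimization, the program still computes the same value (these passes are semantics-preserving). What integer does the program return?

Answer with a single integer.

Answer: 0

Derivation:
Initial IR:
  v = 9
  u = 0 * 1
  a = v
  c = v + 0
  b = v * 6
  x = 4 - 0
  return u
After constant-fold (7 stmts):
  v = 9
  u = 0
  a = v
  c = v
  b = v * 6
  x = 4
  return u
After copy-propagate (7 stmts):
  v = 9
  u = 0
  a = 9
  c = 9
  b = 9 * 6
  x = 4
  return 0
After constant-fold (7 stmts):
  v = 9
  u = 0
  a = 9
  c = 9
  b = 54
  x = 4
  return 0
After dead-code-elim (1 stmts):
  return 0
Evaluate:
  v = 9  =>  v = 9
  u = 0 * 1  =>  u = 0
  a = v  =>  a = 9
  c = v + 0  =>  c = 9
  b = v * 6  =>  b = 54
  x = 4 - 0  =>  x = 4
  return u = 0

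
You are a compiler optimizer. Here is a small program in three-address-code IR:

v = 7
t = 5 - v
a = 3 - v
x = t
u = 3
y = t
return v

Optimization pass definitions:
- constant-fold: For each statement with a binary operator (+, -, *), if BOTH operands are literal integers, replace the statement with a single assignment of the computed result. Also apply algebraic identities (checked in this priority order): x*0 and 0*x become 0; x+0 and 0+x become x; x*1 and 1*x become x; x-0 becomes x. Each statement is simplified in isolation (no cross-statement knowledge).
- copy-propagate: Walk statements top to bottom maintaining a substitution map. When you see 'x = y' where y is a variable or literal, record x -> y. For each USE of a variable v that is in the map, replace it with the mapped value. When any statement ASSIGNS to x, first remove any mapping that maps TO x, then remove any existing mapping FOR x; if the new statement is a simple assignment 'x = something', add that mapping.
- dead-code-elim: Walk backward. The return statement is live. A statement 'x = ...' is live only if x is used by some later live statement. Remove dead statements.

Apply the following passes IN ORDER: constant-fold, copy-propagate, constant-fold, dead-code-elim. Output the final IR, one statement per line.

Initial IR:
  v = 7
  t = 5 - v
  a = 3 - v
  x = t
  u = 3
  y = t
  return v
After constant-fold (7 stmts):
  v = 7
  t = 5 - v
  a = 3 - v
  x = t
  u = 3
  y = t
  return v
After copy-propagate (7 stmts):
  v = 7
  t = 5 - 7
  a = 3 - 7
  x = t
  u = 3
  y = t
  return 7
After constant-fold (7 stmts):
  v = 7
  t = -2
  a = -4
  x = t
  u = 3
  y = t
  return 7
After dead-code-elim (1 stmts):
  return 7

Answer: return 7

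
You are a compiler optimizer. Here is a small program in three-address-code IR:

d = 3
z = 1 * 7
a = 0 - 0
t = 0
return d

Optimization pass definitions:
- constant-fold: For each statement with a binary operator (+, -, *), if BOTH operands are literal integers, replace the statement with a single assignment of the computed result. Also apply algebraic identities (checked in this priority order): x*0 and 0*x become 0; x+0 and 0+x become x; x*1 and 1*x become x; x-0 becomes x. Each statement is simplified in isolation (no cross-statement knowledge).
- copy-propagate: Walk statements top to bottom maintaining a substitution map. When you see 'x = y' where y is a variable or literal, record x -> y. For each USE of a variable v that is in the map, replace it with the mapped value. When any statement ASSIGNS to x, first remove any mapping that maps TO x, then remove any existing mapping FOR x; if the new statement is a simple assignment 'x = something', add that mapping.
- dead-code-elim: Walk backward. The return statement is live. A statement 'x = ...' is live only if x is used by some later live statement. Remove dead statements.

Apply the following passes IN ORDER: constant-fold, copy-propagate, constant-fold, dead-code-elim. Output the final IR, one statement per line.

Answer: return 3

Derivation:
Initial IR:
  d = 3
  z = 1 * 7
  a = 0 - 0
  t = 0
  return d
After constant-fold (5 stmts):
  d = 3
  z = 7
  a = 0
  t = 0
  return d
After copy-propagate (5 stmts):
  d = 3
  z = 7
  a = 0
  t = 0
  return 3
After constant-fold (5 stmts):
  d = 3
  z = 7
  a = 0
  t = 0
  return 3
After dead-code-elim (1 stmts):
  return 3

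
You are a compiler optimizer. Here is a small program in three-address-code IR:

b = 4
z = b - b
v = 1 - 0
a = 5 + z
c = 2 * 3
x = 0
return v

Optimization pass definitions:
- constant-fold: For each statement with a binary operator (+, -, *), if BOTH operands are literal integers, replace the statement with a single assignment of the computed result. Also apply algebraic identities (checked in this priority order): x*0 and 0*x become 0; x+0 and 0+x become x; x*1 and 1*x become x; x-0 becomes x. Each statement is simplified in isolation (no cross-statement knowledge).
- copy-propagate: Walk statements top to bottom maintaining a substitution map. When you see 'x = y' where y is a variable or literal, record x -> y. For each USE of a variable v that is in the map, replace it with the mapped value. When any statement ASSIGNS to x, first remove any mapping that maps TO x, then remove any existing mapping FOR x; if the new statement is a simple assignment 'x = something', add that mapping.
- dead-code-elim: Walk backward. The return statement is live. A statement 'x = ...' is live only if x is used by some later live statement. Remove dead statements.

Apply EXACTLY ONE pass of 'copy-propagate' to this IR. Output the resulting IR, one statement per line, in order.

Answer: b = 4
z = 4 - 4
v = 1 - 0
a = 5 + z
c = 2 * 3
x = 0
return v

Derivation:
Applying copy-propagate statement-by-statement:
  [1] b = 4  (unchanged)
  [2] z = b - b  -> z = 4 - 4
  [3] v = 1 - 0  (unchanged)
  [4] a = 5 + z  (unchanged)
  [5] c = 2 * 3  (unchanged)
  [6] x = 0  (unchanged)
  [7] return v  (unchanged)
Result (7 stmts):
  b = 4
  z = 4 - 4
  v = 1 - 0
  a = 5 + z
  c = 2 * 3
  x = 0
  return v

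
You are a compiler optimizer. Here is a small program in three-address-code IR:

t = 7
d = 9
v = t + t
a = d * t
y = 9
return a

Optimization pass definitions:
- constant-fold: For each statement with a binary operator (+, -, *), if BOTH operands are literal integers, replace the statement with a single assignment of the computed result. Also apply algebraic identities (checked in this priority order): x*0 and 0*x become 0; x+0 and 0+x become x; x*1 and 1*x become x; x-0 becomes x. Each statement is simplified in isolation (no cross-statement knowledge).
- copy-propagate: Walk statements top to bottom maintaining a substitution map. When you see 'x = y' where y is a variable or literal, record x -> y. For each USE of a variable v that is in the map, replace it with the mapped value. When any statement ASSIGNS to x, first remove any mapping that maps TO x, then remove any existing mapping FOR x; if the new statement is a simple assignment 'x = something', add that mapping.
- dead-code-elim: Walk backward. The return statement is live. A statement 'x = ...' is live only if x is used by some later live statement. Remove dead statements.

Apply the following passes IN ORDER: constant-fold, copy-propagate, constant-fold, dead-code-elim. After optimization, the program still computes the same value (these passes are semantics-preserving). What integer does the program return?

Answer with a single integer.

Answer: 63

Derivation:
Initial IR:
  t = 7
  d = 9
  v = t + t
  a = d * t
  y = 9
  return a
After constant-fold (6 stmts):
  t = 7
  d = 9
  v = t + t
  a = d * t
  y = 9
  return a
After copy-propagate (6 stmts):
  t = 7
  d = 9
  v = 7 + 7
  a = 9 * 7
  y = 9
  return a
After constant-fold (6 stmts):
  t = 7
  d = 9
  v = 14
  a = 63
  y = 9
  return a
After dead-code-elim (2 stmts):
  a = 63
  return a
Evaluate:
  t = 7  =>  t = 7
  d = 9  =>  d = 9
  v = t + t  =>  v = 14
  a = d * t  =>  a = 63
  y = 9  =>  y = 9
  return a = 63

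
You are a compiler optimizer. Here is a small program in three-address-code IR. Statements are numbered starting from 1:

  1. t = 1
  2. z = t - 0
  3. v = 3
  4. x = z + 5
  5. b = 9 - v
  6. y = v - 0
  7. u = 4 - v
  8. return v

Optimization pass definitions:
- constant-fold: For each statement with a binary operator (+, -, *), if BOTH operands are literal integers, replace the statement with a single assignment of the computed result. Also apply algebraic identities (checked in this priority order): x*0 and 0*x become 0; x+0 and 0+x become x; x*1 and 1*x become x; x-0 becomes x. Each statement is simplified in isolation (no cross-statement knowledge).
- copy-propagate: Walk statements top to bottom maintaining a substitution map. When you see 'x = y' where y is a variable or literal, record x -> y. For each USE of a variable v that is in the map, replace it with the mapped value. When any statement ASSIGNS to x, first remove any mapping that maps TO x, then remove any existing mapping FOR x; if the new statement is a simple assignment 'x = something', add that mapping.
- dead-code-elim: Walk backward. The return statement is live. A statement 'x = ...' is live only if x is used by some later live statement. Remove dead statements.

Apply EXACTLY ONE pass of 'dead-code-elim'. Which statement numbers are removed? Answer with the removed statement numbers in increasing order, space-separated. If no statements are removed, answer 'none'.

Answer: 1 2 4 5 6 7

Derivation:
Backward liveness scan:
Stmt 1 't = 1': DEAD (t not in live set [])
Stmt 2 'z = t - 0': DEAD (z not in live set [])
Stmt 3 'v = 3': KEEP (v is live); live-in = []
Stmt 4 'x = z + 5': DEAD (x not in live set ['v'])
Stmt 5 'b = 9 - v': DEAD (b not in live set ['v'])
Stmt 6 'y = v - 0': DEAD (y not in live set ['v'])
Stmt 7 'u = 4 - v': DEAD (u not in live set ['v'])
Stmt 8 'return v': KEEP (return); live-in = ['v']
Removed statement numbers: [1, 2, 4, 5, 6, 7]
Surviving IR:
  v = 3
  return v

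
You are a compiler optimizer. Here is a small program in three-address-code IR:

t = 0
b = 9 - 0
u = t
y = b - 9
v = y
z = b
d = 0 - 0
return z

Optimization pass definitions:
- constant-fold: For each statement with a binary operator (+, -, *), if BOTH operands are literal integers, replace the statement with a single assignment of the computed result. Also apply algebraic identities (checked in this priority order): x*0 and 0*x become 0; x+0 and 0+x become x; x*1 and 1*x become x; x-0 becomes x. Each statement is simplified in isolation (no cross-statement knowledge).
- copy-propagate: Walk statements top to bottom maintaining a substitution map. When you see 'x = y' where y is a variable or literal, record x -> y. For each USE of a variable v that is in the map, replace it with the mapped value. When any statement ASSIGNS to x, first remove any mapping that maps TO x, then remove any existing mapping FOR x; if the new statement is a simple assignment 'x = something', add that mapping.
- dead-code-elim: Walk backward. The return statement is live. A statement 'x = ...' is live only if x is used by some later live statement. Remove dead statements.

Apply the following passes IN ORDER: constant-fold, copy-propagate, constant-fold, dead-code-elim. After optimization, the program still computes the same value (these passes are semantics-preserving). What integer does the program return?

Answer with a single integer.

Answer: 9

Derivation:
Initial IR:
  t = 0
  b = 9 - 0
  u = t
  y = b - 9
  v = y
  z = b
  d = 0 - 0
  return z
After constant-fold (8 stmts):
  t = 0
  b = 9
  u = t
  y = b - 9
  v = y
  z = b
  d = 0
  return z
After copy-propagate (8 stmts):
  t = 0
  b = 9
  u = 0
  y = 9 - 9
  v = y
  z = 9
  d = 0
  return 9
After constant-fold (8 stmts):
  t = 0
  b = 9
  u = 0
  y = 0
  v = y
  z = 9
  d = 0
  return 9
After dead-code-elim (1 stmts):
  return 9
Evaluate:
  t = 0  =>  t = 0
  b = 9 - 0  =>  b = 9
  u = t  =>  u = 0
  y = b - 9  =>  y = 0
  v = y  =>  v = 0
  z = b  =>  z = 9
  d = 0 - 0  =>  d = 0
  return z = 9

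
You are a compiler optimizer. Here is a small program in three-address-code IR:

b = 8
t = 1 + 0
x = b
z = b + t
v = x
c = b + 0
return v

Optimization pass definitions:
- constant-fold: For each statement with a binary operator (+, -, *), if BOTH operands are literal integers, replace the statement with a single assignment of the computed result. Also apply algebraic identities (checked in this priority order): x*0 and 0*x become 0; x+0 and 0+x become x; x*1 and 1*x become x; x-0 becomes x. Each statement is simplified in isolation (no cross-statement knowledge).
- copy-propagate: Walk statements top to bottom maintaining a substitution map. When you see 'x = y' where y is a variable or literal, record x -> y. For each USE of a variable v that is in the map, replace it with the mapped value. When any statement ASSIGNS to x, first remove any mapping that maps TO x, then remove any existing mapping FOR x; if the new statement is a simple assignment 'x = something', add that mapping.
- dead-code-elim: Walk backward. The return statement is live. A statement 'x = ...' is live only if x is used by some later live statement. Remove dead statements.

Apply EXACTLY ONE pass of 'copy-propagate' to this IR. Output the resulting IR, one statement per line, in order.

Applying copy-propagate statement-by-statement:
  [1] b = 8  (unchanged)
  [2] t = 1 + 0  (unchanged)
  [3] x = b  -> x = 8
  [4] z = b + t  -> z = 8 + t
  [5] v = x  -> v = 8
  [6] c = b + 0  -> c = 8 + 0
  [7] return v  -> return 8
Result (7 stmts):
  b = 8
  t = 1 + 0
  x = 8
  z = 8 + t
  v = 8
  c = 8 + 0
  return 8

Answer: b = 8
t = 1 + 0
x = 8
z = 8 + t
v = 8
c = 8 + 0
return 8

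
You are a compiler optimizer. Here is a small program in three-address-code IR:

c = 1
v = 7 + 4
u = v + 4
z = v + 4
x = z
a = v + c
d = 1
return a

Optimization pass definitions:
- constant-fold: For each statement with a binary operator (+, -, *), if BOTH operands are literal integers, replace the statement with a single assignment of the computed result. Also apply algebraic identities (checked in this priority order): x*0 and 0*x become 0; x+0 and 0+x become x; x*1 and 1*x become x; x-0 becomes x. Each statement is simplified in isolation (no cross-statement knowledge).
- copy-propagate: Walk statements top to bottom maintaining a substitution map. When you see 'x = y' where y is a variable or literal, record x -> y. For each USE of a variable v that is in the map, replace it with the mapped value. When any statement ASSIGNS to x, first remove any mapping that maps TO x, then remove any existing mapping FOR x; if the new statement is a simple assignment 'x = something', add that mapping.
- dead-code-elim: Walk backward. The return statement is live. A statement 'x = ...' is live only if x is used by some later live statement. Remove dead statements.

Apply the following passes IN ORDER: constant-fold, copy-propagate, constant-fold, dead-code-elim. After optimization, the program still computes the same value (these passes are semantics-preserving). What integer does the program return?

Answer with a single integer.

Answer: 12

Derivation:
Initial IR:
  c = 1
  v = 7 + 4
  u = v + 4
  z = v + 4
  x = z
  a = v + c
  d = 1
  return a
After constant-fold (8 stmts):
  c = 1
  v = 11
  u = v + 4
  z = v + 4
  x = z
  a = v + c
  d = 1
  return a
After copy-propagate (8 stmts):
  c = 1
  v = 11
  u = 11 + 4
  z = 11 + 4
  x = z
  a = 11 + 1
  d = 1
  return a
After constant-fold (8 stmts):
  c = 1
  v = 11
  u = 15
  z = 15
  x = z
  a = 12
  d = 1
  return a
After dead-code-elim (2 stmts):
  a = 12
  return a
Evaluate:
  c = 1  =>  c = 1
  v = 7 + 4  =>  v = 11
  u = v + 4  =>  u = 15
  z = v + 4  =>  z = 15
  x = z  =>  x = 15
  a = v + c  =>  a = 12
  d = 1  =>  d = 1
  return a = 12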